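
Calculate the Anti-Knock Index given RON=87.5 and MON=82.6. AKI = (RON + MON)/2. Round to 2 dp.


AKI = (RON + MON) / 2
AKI = (87.5 + 82.6) / 2
AKI = 170.1 / 2 = 85.05


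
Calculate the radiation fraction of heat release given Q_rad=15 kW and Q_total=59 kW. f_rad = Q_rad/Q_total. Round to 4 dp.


f_rad = Q_rad / Q_total
f_rad = 15 / 59 = 0.2542


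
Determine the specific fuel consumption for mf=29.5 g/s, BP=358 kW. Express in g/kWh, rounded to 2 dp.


SFC = (mf / BP) * 3600
Rate = 29.5 / 358 = 0.082402 g/(s*kW)
SFC = 0.082402 * 3600 = 296.65 g/kWh


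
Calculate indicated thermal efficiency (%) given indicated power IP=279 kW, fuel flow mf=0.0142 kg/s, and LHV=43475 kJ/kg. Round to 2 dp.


eta_ith = (IP / (mf * LHV)) * 100
Denominator = 0.0142 * 43475 = 617.3450 kW
eta_ith = (279 / 617.3450) * 100 = 45.19%


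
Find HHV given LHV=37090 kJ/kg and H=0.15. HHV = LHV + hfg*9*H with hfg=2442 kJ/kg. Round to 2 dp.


HHV = LHV + hfg * 9 * H
Water addition = 2442 * 9 * 0.15 = 3296.700 kJ/kg
HHV = 37090 + 3296.700 = 40386.70 kJ/kg


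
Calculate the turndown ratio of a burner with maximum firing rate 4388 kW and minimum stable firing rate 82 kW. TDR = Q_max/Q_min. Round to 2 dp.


TDR = Q_max / Q_min
TDR = 4388 / 82 = 53.51


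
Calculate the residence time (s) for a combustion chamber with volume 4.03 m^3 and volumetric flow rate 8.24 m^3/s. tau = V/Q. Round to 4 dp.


tau = V / Q_flow
tau = 4.03 / 8.24 = 0.4891 s


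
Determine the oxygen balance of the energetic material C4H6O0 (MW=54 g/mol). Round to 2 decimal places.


OB = -1600 * (2C + H/2 - O) / MW
Inner = 2*4 + 6/2 - 0 = 11.00
OB = -1600 * 11.00 / 54 = -325.93%


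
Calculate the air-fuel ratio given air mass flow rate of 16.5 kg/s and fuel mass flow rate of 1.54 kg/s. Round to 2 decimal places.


AFR = m_air / m_fuel
AFR = 16.5 / 1.54 = 10.71


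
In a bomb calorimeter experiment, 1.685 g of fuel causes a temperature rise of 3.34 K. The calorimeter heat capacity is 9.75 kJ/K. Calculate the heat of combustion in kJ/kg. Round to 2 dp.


Hc = C_cal * delta_T / m_fuel
Q_released = 9.75 * 3.34 = 32.5650 kJ
m_fuel = 1.685 g = 1.685/1000 kg = 0.001685 kg
Hc = 32.5650 / 0.001685 = 19326.41 kJ/kg


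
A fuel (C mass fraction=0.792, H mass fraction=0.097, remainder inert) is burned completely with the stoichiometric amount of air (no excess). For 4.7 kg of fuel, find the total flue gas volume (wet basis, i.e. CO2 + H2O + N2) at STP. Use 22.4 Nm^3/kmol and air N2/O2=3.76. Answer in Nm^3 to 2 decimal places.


Per kg fuel: CO2 = (C/12 kmol)*22.4 = (0.792/12)*22.4 = 1.47840 Nm^3
Per kg fuel: H2O = (H/2 kmol)*22.4 = (0.097/2)*22.4 = 1.08640 Nm^3
O2 needed per kg fuel = C/12 + H/4 = 0.792/12 + 0.097/4 = 0.09025000 kmol
Per kg fuel: N2 = O2*3.76*22.4 = 0.09025000*3.76*22.4 = 7.60122 Nm^3
Total per kg = 1.47840 + 1.08640 + 7.60122 = 10.16602 Nm^3
Total = 10.16602 * 4.7 = 47.78 Nm^3


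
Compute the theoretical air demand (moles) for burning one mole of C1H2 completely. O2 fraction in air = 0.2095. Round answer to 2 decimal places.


Balanced combustion: C1H2 + 1.5 O2 -> 1 CO2 + 1 H2O
O2 needed = C + H/4 = 1 + 2/4 = 1.50 moles
Air moles = O2 / 0.2095 = 1.50 / 0.2095 = 7.16 moles air


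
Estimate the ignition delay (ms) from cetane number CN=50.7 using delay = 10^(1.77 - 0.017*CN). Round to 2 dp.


delay = 10^(1.77 - 0.017*CN)
Exponent = 1.77 - 0.017*50.7 = 0.9081
delay = 10^0.9081 = 8.09 ms


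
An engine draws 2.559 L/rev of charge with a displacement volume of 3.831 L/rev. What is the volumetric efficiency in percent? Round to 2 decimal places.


eta_v = (V_actual / V_disp) * 100
Ratio = 2.559 / 3.831 = 0.6680
eta_v = 0.6680 * 100 = 66.80%


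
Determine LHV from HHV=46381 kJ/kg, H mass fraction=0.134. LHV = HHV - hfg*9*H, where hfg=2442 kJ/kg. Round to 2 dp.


LHV = HHV - hfg * 9 * H
Water correction = 2442 * 9 * 0.134 = 2945.052 kJ/kg
LHV = 46381 - 2945.052 = 43435.95 kJ/kg


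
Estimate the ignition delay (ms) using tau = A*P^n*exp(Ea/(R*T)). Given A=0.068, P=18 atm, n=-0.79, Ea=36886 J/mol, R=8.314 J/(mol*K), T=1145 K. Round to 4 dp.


tau = A * P^n * exp(Ea/(R*T))
P^n = 18^(-0.79) = 0.10193767
Ea/(R*T) = 36886/(8.314*1145) = 3.874771
exp(Ea/(R*T)) = 48.171672
tau = 0.068 * 0.10193767 * 48.171672 = 0.3339 ms


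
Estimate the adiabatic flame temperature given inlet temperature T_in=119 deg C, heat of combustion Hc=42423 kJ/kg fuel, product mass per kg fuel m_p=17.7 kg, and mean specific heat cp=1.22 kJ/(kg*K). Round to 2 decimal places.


T_ad = T_in + Hc / (m_p * cp)
Denominator = 17.7 * 1.22 = 21.5940
Temperature rise = 42423 / 21.5940 = 1964.57 K
T_ad = 119 + 1964.57 = 2083.57 deg C


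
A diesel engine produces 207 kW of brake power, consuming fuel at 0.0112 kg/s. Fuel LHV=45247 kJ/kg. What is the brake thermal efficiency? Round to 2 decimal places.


eta_BTE = (BP / (mf * LHV)) * 100
Denominator = 0.0112 * 45247 = 506.7664 kW
eta_BTE = (207 / 506.7664) * 100 = 40.85%


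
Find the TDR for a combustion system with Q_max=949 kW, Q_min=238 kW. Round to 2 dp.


TDR = Q_max / Q_min
TDR = 949 / 238 = 3.99


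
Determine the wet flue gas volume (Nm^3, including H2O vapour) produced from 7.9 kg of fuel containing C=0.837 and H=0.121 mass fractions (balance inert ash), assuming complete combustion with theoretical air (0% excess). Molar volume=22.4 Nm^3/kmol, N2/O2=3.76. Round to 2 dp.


Per kg fuel: CO2 = (C/12 kmol)*22.4 = (0.837/12)*22.4 = 1.56240 Nm^3
Per kg fuel: H2O = (H/2 kmol)*22.4 = (0.121/2)*22.4 = 1.35520 Nm^3
O2 needed per kg fuel = C/12 + H/4 = 0.837/12 + 0.121/4 = 0.10000000 kmol
Per kg fuel: N2 = O2*3.76*22.4 = 0.10000000*3.76*22.4 = 8.42240 Nm^3
Total per kg = 1.56240 + 1.35520 + 8.42240 = 11.34000 Nm^3
Total = 11.34000 * 7.9 = 89.59 Nm^3


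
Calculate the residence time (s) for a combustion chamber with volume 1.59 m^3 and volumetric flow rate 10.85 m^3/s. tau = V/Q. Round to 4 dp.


tau = V / Q_flow
tau = 1.59 / 10.85 = 0.1465 s


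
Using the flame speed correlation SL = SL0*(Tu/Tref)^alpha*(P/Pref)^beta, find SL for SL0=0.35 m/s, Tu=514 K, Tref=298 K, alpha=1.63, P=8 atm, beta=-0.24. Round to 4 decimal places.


SL = SL0 * (Tu/Tref)^alpha * (P/Pref)^beta
T ratio = 514/298 = 1.72483221
(T ratio)^alpha = 1.72483221^1.63 = 2.431629
(P/Pref)^beta = 8^(-0.24) = 0.607097
SL = 0.35 * 2.431629 * 0.607097 = 0.5167 m/s


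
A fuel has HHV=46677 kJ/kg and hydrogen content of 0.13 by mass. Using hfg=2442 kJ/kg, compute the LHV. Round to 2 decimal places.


LHV = HHV - hfg * 9 * H
Water correction = 2442 * 9 * 0.13 = 2857.140 kJ/kg
LHV = 46677 - 2857.140 = 43819.86 kJ/kg


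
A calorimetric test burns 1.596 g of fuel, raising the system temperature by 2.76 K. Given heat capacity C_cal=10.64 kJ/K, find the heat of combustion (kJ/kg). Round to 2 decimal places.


Hc = C_cal * delta_T / m_fuel
Q_released = 10.64 * 2.76 = 29.3664 kJ
m_fuel = 1.596 g = 1.596/1000 kg = 0.001596 kg
Hc = 29.3664 / 0.001596 = 18400.00 kJ/kg


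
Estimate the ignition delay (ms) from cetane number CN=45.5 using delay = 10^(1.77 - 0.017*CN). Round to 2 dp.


delay = 10^(1.77 - 0.017*CN)
Exponent = 1.77 - 0.017*45.5 = 0.9965
delay = 10^0.9965 = 9.92 ms


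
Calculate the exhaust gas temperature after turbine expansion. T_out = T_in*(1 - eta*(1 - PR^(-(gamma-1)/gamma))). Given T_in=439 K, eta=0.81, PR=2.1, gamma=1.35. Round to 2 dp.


T_out = T_in * (1 - eta * (1 - PR^(-(gamma-1)/gamma)))
Exponent = -(1.35-1)/1.35 = -0.25925926
PR^exp = 2.1^(-0.25925926) = 0.82501466
Factor = 1 - 0.81*(1 - 0.82501466) = 0.85826187
T_out = 439 * 0.85826187 = 376.78 K


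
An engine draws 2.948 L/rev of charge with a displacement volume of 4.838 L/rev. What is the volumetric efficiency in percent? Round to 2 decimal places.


eta_v = (V_actual / V_disp) * 100
Ratio = 2.948 / 4.838 = 0.6093
eta_v = 0.6093 * 100 = 60.93%


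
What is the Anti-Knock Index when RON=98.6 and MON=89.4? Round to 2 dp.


AKI = (RON + MON) / 2
AKI = (98.6 + 89.4) / 2
AKI = 188.0 / 2 = 94.00


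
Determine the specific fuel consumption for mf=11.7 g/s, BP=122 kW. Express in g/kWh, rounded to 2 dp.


SFC = (mf / BP) * 3600
Rate = 11.7 / 122 = 0.095902 g/(s*kW)
SFC = 0.095902 * 3600 = 345.25 g/kWh


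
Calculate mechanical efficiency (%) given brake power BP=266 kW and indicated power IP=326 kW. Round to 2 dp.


eta_mech = (BP / IP) * 100
Ratio = 266 / 326 = 0.8160
eta_mech = 0.8160 * 100 = 81.60%


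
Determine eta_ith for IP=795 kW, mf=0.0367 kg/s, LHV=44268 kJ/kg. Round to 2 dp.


eta_ith = (IP / (mf * LHV)) * 100
Denominator = 0.0367 * 44268 = 1624.6356 kW
eta_ith = (795 / 1624.6356) * 100 = 48.93%


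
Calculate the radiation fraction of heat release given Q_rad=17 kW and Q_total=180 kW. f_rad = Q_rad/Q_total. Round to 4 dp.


f_rad = Q_rad / Q_total
f_rad = 17 / 180 = 0.0944


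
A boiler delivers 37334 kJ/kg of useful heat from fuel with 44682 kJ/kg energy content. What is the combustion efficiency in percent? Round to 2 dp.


Efficiency = (Q_useful / Q_fuel) * 100
Efficiency = (37334 / 44682) * 100
Efficiency = 0.8355 * 100 = 83.55%


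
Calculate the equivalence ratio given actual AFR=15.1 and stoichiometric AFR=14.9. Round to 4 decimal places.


phi = AFR_stoich / AFR_actual
phi = 14.9 / 15.1 = 0.9868


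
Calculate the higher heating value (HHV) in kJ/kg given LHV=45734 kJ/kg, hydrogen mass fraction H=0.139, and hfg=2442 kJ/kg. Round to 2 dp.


HHV = LHV + hfg * 9 * H
Water addition = 2442 * 9 * 0.139 = 3054.942 kJ/kg
HHV = 45734 + 3054.942 = 48788.94 kJ/kg


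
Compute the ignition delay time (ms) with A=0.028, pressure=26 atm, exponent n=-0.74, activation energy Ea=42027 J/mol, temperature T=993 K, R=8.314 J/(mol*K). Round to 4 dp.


tau = A * P^n * exp(Ea/(R*T))
P^n = 26^(-0.74) = 0.08972629
Ea/(R*T) = 42027/(8.314*993) = 5.090602
exp(Ea/(R*T)) = 162.487607
tau = 0.028 * 0.08972629 * 162.487607 = 0.4082 ms


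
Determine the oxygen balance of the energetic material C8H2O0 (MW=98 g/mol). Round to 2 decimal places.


OB = -1600 * (2C + H/2 - O) / MW
Inner = 2*8 + 2/2 - 0 = 17.00
OB = -1600 * 17.00 / 98 = -277.55%


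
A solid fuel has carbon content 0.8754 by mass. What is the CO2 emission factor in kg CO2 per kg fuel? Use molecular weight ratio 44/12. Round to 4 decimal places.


EF = C_frac * (M_CO2 / M_C)
EF = 0.8754 * (44/12)
EF = 0.8754 * 3.666667 = 3.2098 kg_CO2/kg_fuel


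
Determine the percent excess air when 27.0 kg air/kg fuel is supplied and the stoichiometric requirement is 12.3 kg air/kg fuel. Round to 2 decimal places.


Excess air = actual - stoichiometric = 27.0 - 12.3 = 14.70 kg/kg fuel
Excess air % = (excess / stoich) * 100 = (14.70 / 12.3) * 100 = 119.51%


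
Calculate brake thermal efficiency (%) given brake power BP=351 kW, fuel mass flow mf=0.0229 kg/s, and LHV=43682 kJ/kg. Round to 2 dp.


eta_BTE = (BP / (mf * LHV)) * 100
Denominator = 0.0229 * 43682 = 1000.3178 kW
eta_BTE = (351 / 1000.3178) * 100 = 35.09%


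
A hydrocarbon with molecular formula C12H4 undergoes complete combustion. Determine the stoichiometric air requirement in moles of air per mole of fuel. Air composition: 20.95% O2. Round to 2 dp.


Balanced combustion: C12H4 + 13 O2 -> 12 CO2 + 2 H2O
O2 needed = C + H/4 = 12 + 4/4 = 13.00 moles
Air moles = O2 / 0.2095 = 13.00 / 0.2095 = 62.05 moles air


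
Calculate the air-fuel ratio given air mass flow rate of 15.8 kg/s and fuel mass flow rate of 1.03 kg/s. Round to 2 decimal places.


AFR = m_air / m_fuel
AFR = 15.8 / 1.03 = 15.34


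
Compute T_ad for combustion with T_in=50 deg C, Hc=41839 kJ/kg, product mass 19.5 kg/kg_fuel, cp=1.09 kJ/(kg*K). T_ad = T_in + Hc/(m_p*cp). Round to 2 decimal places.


T_ad = T_in + Hc / (m_p * cp)
Denominator = 19.5 * 1.09 = 21.2550
Temperature rise = 41839 / 21.2550 = 1968.43 K
T_ad = 50 + 1968.43 = 2018.43 deg C


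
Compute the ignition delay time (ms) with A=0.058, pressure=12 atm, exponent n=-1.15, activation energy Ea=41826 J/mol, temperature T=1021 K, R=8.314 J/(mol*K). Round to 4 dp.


tau = A * P^n * exp(Ea/(R*T))
P^n = 12^(-1.15) = 0.05740392
Ea/(R*T) = 41826/(8.314*1021) = 4.927318
exp(Ea/(R*T)) = 138.008843
tau = 0.058 * 0.05740392 * 138.008843 = 0.4595 ms


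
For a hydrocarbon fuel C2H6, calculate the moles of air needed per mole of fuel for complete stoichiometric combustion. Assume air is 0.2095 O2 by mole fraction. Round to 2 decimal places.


Balanced combustion: C2H6 + 3.5 O2 -> 2 CO2 + 3 H2O
O2 needed = C + H/4 = 2 + 6/4 = 3.50 moles
Air moles = O2 / 0.2095 = 3.50 / 0.2095 = 16.71 moles air


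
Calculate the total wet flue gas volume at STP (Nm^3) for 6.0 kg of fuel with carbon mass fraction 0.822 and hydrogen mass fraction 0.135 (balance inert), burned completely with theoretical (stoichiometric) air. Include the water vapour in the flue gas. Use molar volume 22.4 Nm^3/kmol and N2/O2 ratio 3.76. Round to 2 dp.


Per kg fuel: CO2 = (C/12 kmol)*22.4 = (0.822/12)*22.4 = 1.53440 Nm^3
Per kg fuel: H2O = (H/2 kmol)*22.4 = (0.135/2)*22.4 = 1.51200 Nm^3
O2 needed per kg fuel = C/12 + H/4 = 0.822/12 + 0.135/4 = 0.10225000 kmol
Per kg fuel: N2 = O2*3.76*22.4 = 0.10225000*3.76*22.4 = 8.61190 Nm^3
Total per kg = 1.53440 + 1.51200 + 8.61190 = 11.65830 Nm^3
Total = 11.65830 * 6.0 = 69.95 Nm^3


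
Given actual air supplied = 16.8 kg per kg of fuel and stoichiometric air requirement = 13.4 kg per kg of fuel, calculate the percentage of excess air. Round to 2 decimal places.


Excess air = actual - stoichiometric = 16.8 - 13.4 = 3.40 kg/kg fuel
Excess air % = (excess / stoich) * 100 = (3.40 / 13.4) * 100 = 25.37%


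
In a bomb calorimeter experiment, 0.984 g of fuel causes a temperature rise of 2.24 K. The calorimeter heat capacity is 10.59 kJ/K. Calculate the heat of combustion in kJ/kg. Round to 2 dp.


Hc = C_cal * delta_T / m_fuel
Q_released = 10.59 * 2.24 = 23.7216 kJ
m_fuel = 0.984 g = 0.984/1000 kg = 0.000984 kg
Hc = 23.7216 / 0.000984 = 24107.32 kJ/kg


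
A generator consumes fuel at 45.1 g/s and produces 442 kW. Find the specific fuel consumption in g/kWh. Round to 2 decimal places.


SFC = (mf / BP) * 3600
Rate = 45.1 / 442 = 0.102036 g/(s*kW)
SFC = 0.102036 * 3600 = 367.33 g/kWh


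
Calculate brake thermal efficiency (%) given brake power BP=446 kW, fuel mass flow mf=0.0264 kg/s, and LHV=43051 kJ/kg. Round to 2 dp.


eta_BTE = (BP / (mf * LHV)) * 100
Denominator = 0.0264 * 43051 = 1136.5464 kW
eta_BTE = (446 / 1136.5464) * 100 = 39.24%


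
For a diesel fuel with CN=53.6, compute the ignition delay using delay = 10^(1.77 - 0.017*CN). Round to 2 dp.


delay = 10^(1.77 - 0.017*CN)
Exponent = 1.77 - 0.017*53.6 = 0.8588
delay = 10^0.8588 = 7.22 ms


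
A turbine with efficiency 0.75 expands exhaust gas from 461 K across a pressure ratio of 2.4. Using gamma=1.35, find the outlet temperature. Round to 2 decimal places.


T_out = T_in * (1 - eta * (1 - PR^(-(gamma-1)/gamma)))
Exponent = -(1.35-1)/1.35 = -0.25925926
PR^exp = 2.4^(-0.25925926) = 0.79694200
Factor = 1 - 0.75*(1 - 0.79694200) = 0.84770650
T_out = 461 * 0.84770650 = 390.79 K


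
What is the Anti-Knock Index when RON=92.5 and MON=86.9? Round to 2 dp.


AKI = (RON + MON) / 2
AKI = (92.5 + 86.9) / 2
AKI = 179.4 / 2 = 89.70


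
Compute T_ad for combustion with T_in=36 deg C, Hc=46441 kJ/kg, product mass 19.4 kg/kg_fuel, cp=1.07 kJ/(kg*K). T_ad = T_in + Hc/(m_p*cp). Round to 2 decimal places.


T_ad = T_in + Hc / (m_p * cp)
Denominator = 19.4 * 1.07 = 20.7580
Temperature rise = 46441 / 20.7580 = 2237.26 K
T_ad = 36 + 2237.26 = 2273.26 deg C


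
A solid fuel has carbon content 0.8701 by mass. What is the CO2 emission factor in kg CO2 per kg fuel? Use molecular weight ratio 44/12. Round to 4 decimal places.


EF = C_frac * (M_CO2 / M_C)
EF = 0.8701 * (44/12)
EF = 0.8701 * 3.666667 = 3.1904 kg_CO2/kg_fuel


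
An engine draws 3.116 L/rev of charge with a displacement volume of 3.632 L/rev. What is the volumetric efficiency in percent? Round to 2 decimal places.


eta_v = (V_actual / V_disp) * 100
Ratio = 3.116 / 3.632 = 0.8579
eta_v = 0.8579 * 100 = 85.79%


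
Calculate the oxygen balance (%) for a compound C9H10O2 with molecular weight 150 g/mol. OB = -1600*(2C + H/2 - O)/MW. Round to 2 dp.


OB = -1600 * (2C + H/2 - O) / MW
Inner = 2*9 + 10/2 - 2 = 21.00
OB = -1600 * 21.00 / 150 = -224.00%


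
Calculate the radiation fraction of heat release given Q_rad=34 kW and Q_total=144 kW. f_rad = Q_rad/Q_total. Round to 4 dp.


f_rad = Q_rad / Q_total
f_rad = 34 / 144 = 0.2361


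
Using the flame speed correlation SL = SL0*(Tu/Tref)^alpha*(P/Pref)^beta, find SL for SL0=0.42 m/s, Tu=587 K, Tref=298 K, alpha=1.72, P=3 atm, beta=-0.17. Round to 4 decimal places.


SL = SL0 * (Tu/Tref)^alpha * (P/Pref)^beta
T ratio = 587/298 = 1.96979866
(T ratio)^alpha = 1.96979866^1.72 = 3.209265
(P/Pref)^beta = 3^(-0.17) = 0.829639
SL = 0.42 * 3.209265 * 0.829639 = 1.1183 m/s


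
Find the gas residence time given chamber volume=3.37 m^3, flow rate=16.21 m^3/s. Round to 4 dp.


tau = V / Q_flow
tau = 3.37 / 16.21 = 0.2079 s


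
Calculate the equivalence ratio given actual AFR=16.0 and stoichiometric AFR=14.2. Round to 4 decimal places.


phi = AFR_stoich / AFR_actual
phi = 14.2 / 16.0 = 0.8875


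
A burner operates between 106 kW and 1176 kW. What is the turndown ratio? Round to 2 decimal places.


TDR = Q_max / Q_min
TDR = 1176 / 106 = 11.09


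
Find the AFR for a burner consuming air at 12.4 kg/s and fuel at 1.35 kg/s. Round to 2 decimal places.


AFR = m_air / m_fuel
AFR = 12.4 / 1.35 = 9.19


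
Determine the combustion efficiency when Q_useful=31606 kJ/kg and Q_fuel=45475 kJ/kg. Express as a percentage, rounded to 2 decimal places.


Efficiency = (Q_useful / Q_fuel) * 100
Efficiency = (31606 / 45475) * 100
Efficiency = 0.6950 * 100 = 69.50%


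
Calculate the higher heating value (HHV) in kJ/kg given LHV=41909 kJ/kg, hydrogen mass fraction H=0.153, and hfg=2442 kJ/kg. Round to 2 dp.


HHV = LHV + hfg * 9 * H
Water addition = 2442 * 9 * 0.153 = 3362.634 kJ/kg
HHV = 41909 + 3362.634 = 45271.63 kJ/kg


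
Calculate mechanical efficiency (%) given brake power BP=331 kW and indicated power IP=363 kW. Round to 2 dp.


eta_mech = (BP / IP) * 100
Ratio = 331 / 363 = 0.9118
eta_mech = 0.9118 * 100 = 91.18%


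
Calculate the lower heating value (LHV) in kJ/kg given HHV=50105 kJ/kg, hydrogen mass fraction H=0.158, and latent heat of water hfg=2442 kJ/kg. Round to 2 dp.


LHV = HHV - hfg * 9 * H
Water correction = 2442 * 9 * 0.158 = 3472.524 kJ/kg
LHV = 50105 - 3472.524 = 46632.48 kJ/kg


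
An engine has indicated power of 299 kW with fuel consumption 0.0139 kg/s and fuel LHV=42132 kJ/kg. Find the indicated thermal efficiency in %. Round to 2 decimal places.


eta_ith = (IP / (mf * LHV)) * 100
Denominator = 0.0139 * 42132 = 585.6348 kW
eta_ith = (299 / 585.6348) * 100 = 51.06%


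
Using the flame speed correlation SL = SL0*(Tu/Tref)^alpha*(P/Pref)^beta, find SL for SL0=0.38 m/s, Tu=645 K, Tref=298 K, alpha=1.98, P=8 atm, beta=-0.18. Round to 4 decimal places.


SL = SL0 * (Tu/Tref)^alpha * (P/Pref)^beta
T ratio = 645/298 = 2.16442953
(T ratio)^alpha = 2.16442953^1.98 = 4.612964
(P/Pref)^beta = 8^(-0.18) = 0.687771
SL = 0.38 * 4.612964 * 0.687771 = 1.2056 m/s


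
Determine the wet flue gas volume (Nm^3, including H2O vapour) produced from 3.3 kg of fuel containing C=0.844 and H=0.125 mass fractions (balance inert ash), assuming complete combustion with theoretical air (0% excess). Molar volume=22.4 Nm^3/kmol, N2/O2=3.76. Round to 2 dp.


Per kg fuel: CO2 = (C/12 kmol)*22.4 = (0.844/12)*22.4 = 1.57547 Nm^3
Per kg fuel: H2O = (H/2 kmol)*22.4 = (0.125/2)*22.4 = 1.40000 Nm^3
O2 needed per kg fuel = C/12 + H/4 = 0.844/12 + 0.125/4 = 0.10158333 kmol
Per kg fuel: N2 = O2*3.76*22.4 = 0.10158333*3.76*22.4 = 8.55575 Nm^3
Total per kg = 1.57547 + 1.40000 + 8.55575 = 11.53122 Nm^3
Total = 11.53122 * 3.3 = 38.05 Nm^3


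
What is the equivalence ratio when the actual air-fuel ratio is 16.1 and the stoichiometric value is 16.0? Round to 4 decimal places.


phi = AFR_stoich / AFR_actual
phi = 16.0 / 16.1 = 0.9938


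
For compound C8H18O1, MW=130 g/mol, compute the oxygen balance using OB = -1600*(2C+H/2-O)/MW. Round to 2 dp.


OB = -1600 * (2C + H/2 - O) / MW
Inner = 2*8 + 18/2 - 1 = 24.00
OB = -1600 * 24.00 / 130 = -295.38%


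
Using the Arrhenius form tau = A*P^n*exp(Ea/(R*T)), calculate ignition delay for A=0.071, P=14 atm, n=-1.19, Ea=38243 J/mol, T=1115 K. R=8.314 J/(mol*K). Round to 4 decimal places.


tau = A * P^n * exp(Ea/(R*T))
P^n = 14^(-1.19) = 0.04326210
Ea/(R*T) = 38243/(8.314*1115) = 4.125410
exp(Ea/(R*T)) = 61.893150
tau = 0.071 * 0.04326210 * 61.893150 = 0.1901 ms


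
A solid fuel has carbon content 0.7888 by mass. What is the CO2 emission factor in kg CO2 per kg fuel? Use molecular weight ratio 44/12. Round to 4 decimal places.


EF = C_frac * (M_CO2 / M_C)
EF = 0.7888 * (44/12)
EF = 0.7888 * 3.666667 = 2.8923 kg_CO2/kg_fuel


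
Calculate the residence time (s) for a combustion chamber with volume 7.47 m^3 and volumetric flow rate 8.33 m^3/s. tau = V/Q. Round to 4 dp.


tau = V / Q_flow
tau = 7.47 / 8.33 = 0.8968 s


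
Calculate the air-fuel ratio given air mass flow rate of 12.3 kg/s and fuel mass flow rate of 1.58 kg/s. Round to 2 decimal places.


AFR = m_air / m_fuel
AFR = 12.3 / 1.58 = 7.78


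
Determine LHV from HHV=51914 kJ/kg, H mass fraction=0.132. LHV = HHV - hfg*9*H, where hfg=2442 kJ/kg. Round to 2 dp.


LHV = HHV - hfg * 9 * H
Water correction = 2442 * 9 * 0.132 = 2901.096 kJ/kg
LHV = 51914 - 2901.096 = 49012.90 kJ/kg


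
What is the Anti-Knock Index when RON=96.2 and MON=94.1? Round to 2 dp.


AKI = (RON + MON) / 2
AKI = (96.2 + 94.1) / 2
AKI = 190.3 / 2 = 95.15


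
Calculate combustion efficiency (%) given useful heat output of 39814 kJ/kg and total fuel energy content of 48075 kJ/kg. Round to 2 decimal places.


Efficiency = (Q_useful / Q_fuel) * 100
Efficiency = (39814 / 48075) * 100
Efficiency = 0.8282 * 100 = 82.82%


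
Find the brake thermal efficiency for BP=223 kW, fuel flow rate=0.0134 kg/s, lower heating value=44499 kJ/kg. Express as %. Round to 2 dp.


eta_BTE = (BP / (mf * LHV)) * 100
Denominator = 0.0134 * 44499 = 596.2866 kW
eta_BTE = (223 / 596.2866) * 100 = 37.40%


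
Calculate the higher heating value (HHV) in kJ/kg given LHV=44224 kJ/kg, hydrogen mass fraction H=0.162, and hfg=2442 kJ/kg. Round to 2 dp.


HHV = LHV + hfg * 9 * H
Water addition = 2442 * 9 * 0.162 = 3560.436 kJ/kg
HHV = 44224 + 3560.436 = 47784.44 kJ/kg


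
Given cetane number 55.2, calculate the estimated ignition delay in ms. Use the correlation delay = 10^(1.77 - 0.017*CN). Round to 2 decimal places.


delay = 10^(1.77 - 0.017*CN)
Exponent = 1.77 - 0.017*55.2 = 0.8316
delay = 10^0.8316 = 6.79 ms


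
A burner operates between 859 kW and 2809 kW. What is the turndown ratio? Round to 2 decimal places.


TDR = Q_max / Q_min
TDR = 2809 / 859 = 3.27


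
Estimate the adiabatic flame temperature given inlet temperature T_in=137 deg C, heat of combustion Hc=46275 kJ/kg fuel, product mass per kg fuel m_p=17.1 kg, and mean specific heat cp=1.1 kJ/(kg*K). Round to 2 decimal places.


T_ad = T_in + Hc / (m_p * cp)
Denominator = 17.1 * 1.1 = 18.8100
Temperature rise = 46275 / 18.8100 = 2460.13 K
T_ad = 137 + 2460.13 = 2597.13 deg C


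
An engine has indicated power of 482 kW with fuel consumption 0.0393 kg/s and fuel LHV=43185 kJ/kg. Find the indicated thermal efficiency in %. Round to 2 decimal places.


eta_ith = (IP / (mf * LHV)) * 100
Denominator = 0.0393 * 43185 = 1697.1705 kW
eta_ith = (482 / 1697.1705) * 100 = 28.40%


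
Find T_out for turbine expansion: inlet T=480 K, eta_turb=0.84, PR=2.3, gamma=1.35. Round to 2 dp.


T_out = T_in * (1 - eta * (1 - PR^(-(gamma-1)/gamma)))
Exponent = -(1.35-1)/1.35 = -0.25925926
PR^exp = 2.3^(-0.25925926) = 0.80578413
Factor = 1 - 0.84*(1 - 0.80578413) = 0.83685867
T_out = 480 * 0.83685867 = 401.69 K


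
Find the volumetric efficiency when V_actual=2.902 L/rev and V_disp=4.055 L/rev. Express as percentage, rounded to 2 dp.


eta_v = (V_actual / V_disp) * 100
Ratio = 2.902 / 4.055 = 0.7157
eta_v = 0.7157 * 100 = 71.57%


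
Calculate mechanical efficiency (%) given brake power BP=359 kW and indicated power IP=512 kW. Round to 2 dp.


eta_mech = (BP / IP) * 100
Ratio = 359 / 512 = 0.7012
eta_mech = 0.7012 * 100 = 70.12%


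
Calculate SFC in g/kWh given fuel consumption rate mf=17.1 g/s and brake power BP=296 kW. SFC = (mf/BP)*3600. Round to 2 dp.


SFC = (mf / BP) * 3600
Rate = 17.1 / 296 = 0.057770 g/(s*kW)
SFC = 0.057770 * 3600 = 207.97 g/kWh


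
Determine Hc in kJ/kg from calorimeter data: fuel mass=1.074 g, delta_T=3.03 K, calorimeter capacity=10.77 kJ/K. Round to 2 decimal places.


Hc = C_cal * delta_T / m_fuel
Q_released = 10.77 * 3.03 = 32.6331 kJ
m_fuel = 1.074 g = 1.074/1000 kg = 0.001074 kg
Hc = 32.6331 / 0.001074 = 30384.64 kJ/kg


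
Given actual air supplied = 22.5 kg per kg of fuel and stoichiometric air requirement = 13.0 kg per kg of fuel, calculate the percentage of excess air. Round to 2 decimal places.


Excess air = actual - stoichiometric = 22.5 - 13.0 = 9.50 kg/kg fuel
Excess air % = (excess / stoich) * 100 = (9.50 / 13.0) * 100 = 73.08%


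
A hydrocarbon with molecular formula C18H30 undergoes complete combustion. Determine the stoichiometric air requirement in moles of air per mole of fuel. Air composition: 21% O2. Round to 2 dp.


Balanced combustion: C18H30 + 25.5 O2 -> 18 CO2 + 15 H2O
O2 needed = C + H/4 = 18 + 30/4 = 25.50 moles
Air moles = O2 / 0.21 = 25.50 / 0.21 = 121.43 moles air


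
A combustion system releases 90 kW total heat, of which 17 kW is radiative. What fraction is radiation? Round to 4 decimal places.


f_rad = Q_rad / Q_total
f_rad = 17 / 90 = 0.1889


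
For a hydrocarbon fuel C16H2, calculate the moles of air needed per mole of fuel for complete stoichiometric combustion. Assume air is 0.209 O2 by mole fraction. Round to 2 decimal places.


Balanced combustion: C16H2 + 16.5 O2 -> 16 CO2 + 1 H2O
O2 needed = C + H/4 = 16 + 2/4 = 16.50 moles
Air moles = O2 / 0.209 = 16.50 / 0.209 = 78.95 moles air


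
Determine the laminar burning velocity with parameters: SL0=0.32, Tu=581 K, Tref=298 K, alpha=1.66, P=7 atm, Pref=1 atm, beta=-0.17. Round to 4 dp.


SL = SL0 * (Tu/Tref)^alpha * (P/Pref)^beta
T ratio = 581/298 = 1.94966443
(T ratio)^alpha = 1.94966443^1.66 = 3.029238
(P/Pref)^beta = 7^(-0.17) = 0.718345
SL = 0.32 * 3.029238 * 0.718345 = 0.6963 m/s


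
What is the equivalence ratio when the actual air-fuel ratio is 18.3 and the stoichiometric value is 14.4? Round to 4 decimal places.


phi = AFR_stoich / AFR_actual
phi = 14.4 / 18.3 = 0.7869


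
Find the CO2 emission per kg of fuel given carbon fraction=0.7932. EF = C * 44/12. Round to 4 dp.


EF = C_frac * (M_CO2 / M_C)
EF = 0.7932 * (44/12)
EF = 0.7932 * 3.666667 = 2.9084 kg_CO2/kg_fuel


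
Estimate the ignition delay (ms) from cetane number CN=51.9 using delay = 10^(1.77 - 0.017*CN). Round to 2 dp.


delay = 10^(1.77 - 0.017*CN)
Exponent = 1.77 - 0.017*51.9 = 0.8877
delay = 10^0.8877 = 7.72 ms


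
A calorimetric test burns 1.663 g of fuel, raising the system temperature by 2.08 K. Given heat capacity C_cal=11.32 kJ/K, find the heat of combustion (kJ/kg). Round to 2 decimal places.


Hc = C_cal * delta_T / m_fuel
Q_released = 11.32 * 2.08 = 23.5456 kJ
m_fuel = 1.663 g = 1.663/1000 kg = 0.001663 kg
Hc = 23.5456 / 0.001663 = 14158.51 kJ/kg


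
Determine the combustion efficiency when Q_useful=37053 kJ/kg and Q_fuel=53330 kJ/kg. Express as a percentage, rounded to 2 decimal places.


Efficiency = (Q_useful / Q_fuel) * 100
Efficiency = (37053 / 53330) * 100
Efficiency = 0.6948 * 100 = 69.48%


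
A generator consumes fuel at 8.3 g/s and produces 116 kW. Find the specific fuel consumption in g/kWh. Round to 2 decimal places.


SFC = (mf / BP) * 3600
Rate = 8.3 / 116 = 0.071552 g/(s*kW)
SFC = 0.071552 * 3600 = 257.59 g/kWh


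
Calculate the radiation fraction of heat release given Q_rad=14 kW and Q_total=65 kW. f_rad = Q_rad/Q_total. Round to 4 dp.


f_rad = Q_rad / Q_total
f_rad = 14 / 65 = 0.2154


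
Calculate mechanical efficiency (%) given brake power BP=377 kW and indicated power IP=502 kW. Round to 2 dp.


eta_mech = (BP / IP) * 100
Ratio = 377 / 502 = 0.7510
eta_mech = 0.7510 * 100 = 75.10%


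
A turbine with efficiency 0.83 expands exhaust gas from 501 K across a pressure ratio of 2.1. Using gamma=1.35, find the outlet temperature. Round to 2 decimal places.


T_out = T_in * (1 - eta * (1 - PR^(-(gamma-1)/gamma)))
Exponent = -(1.35-1)/1.35 = -0.25925926
PR^exp = 2.1^(-0.25925926) = 0.82501466
Factor = 1 - 0.83*(1 - 0.82501466) = 0.85476217
T_out = 501 * 0.85476217 = 428.24 K


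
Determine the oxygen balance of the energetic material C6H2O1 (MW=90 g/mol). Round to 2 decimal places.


OB = -1600 * (2C + H/2 - O) / MW
Inner = 2*6 + 2/2 - 1 = 12.00
OB = -1600 * 12.00 / 90 = -213.33%


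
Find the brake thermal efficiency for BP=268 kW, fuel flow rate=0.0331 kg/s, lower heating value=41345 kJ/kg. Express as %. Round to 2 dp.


eta_BTE = (BP / (mf * LHV)) * 100
Denominator = 0.0331 * 41345 = 1368.5195 kW
eta_BTE = (268 / 1368.5195) * 100 = 19.58%


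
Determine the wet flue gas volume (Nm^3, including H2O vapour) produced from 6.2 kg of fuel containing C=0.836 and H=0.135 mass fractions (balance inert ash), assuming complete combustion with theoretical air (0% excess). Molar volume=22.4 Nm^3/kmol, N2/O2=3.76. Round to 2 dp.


Per kg fuel: CO2 = (C/12 kmol)*22.4 = (0.836/12)*22.4 = 1.56053 Nm^3
Per kg fuel: H2O = (H/2 kmol)*22.4 = (0.135/2)*22.4 = 1.51200 Nm^3
O2 needed per kg fuel = C/12 + H/4 = 0.836/12 + 0.135/4 = 0.10341667 kmol
Per kg fuel: N2 = O2*3.76*22.4 = 0.10341667*3.76*22.4 = 8.71017 Nm^3
Total per kg = 1.56053 + 1.51200 + 8.71017 = 11.78270 Nm^3
Total = 11.78270 * 6.2 = 73.05 Nm^3


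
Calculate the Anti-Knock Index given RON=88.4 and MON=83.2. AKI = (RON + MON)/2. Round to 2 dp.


AKI = (RON + MON) / 2
AKI = (88.4 + 83.2) / 2
AKI = 171.6 / 2 = 85.80


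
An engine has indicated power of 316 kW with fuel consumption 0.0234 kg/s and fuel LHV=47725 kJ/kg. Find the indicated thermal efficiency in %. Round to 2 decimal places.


eta_ith = (IP / (mf * LHV)) * 100
Denominator = 0.0234 * 47725 = 1116.7650 kW
eta_ith = (316 / 1116.7650) * 100 = 28.30%


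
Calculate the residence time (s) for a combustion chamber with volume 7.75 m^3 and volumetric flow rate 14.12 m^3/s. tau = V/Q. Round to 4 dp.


tau = V / Q_flow
tau = 7.75 / 14.12 = 0.5489 s


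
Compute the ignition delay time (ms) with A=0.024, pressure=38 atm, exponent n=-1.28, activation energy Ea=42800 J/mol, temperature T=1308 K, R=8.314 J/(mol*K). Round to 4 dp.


tau = A * P^n * exp(Ea/(R*T))
P^n = 38^(-1.28) = 0.00950336
Ea/(R*T) = 42800/(8.314*1308) = 3.935736
exp(Ea/(R*T)) = 51.199840
tau = 0.024 * 0.00950336 * 51.199840 = 0.0117 ms


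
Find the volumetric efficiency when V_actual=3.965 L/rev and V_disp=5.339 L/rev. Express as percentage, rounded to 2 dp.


eta_v = (V_actual / V_disp) * 100
Ratio = 3.965 / 5.339 = 0.7426
eta_v = 0.7426 * 100 = 74.26%


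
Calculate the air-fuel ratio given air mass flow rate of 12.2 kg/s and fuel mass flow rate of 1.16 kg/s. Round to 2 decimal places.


AFR = m_air / m_fuel
AFR = 12.2 / 1.16 = 10.52


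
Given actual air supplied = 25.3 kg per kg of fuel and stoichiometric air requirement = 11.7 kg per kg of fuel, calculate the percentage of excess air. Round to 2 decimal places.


Excess air = actual - stoichiometric = 25.3 - 11.7 = 13.60 kg/kg fuel
Excess air % = (excess / stoich) * 100 = (13.60 / 11.7) * 100 = 116.24%


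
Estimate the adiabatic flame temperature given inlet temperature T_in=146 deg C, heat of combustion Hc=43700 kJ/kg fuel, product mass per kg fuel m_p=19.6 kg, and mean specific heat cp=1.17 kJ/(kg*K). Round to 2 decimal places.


T_ad = T_in + Hc / (m_p * cp)
Denominator = 19.6 * 1.17 = 22.9320
Temperature rise = 43700 / 22.9320 = 1905.63 K
T_ad = 146 + 1905.63 = 2051.63 deg C


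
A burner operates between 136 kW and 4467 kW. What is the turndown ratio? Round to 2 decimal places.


TDR = Q_max / Q_min
TDR = 4467 / 136 = 32.85


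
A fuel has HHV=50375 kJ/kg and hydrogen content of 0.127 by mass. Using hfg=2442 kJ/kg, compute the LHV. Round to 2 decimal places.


LHV = HHV - hfg * 9 * H
Water correction = 2442 * 9 * 0.127 = 2791.206 kJ/kg
LHV = 50375 - 2791.206 = 47583.79 kJ/kg


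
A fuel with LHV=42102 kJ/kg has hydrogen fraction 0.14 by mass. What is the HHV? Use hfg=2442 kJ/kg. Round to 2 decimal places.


HHV = LHV + hfg * 9 * H
Water addition = 2442 * 9 * 0.14 = 3076.920 kJ/kg
HHV = 42102 + 3076.920 = 45178.92 kJ/kg


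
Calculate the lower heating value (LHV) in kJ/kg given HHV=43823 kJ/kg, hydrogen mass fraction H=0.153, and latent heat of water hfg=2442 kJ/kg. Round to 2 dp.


LHV = HHV - hfg * 9 * H
Water correction = 2442 * 9 * 0.153 = 3362.634 kJ/kg
LHV = 43823 - 3362.634 = 40460.37 kJ/kg


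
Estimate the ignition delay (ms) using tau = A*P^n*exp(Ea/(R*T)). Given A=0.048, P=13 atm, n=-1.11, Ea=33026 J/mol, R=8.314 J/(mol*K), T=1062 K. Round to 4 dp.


tau = A * P^n * exp(Ea/(R*T))
P^n = 13^(-1.11) = 0.05801267
Ea/(R*T) = 33026/(8.314*1062) = 3.740429
exp(Ea/(R*T)) = 42.116063
tau = 0.048 * 0.05801267 * 42.116063 = 0.1173 ms


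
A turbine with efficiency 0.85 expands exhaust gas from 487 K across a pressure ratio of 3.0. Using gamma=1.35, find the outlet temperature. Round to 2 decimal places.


T_out = T_in * (1 - eta * (1 - PR^(-(gamma-1)/gamma)))
Exponent = -(1.35-1)/1.35 = -0.25925926
PR^exp = 3.0^(-0.25925926) = 0.75214556
Factor = 1 - 0.85*(1 - 0.75214556) = 0.78932373
T_out = 487 * 0.78932373 = 384.40 K


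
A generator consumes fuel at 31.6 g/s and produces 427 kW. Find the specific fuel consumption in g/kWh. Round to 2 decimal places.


SFC = (mf / BP) * 3600
Rate = 31.6 / 427 = 0.074005 g/(s*kW)
SFC = 0.074005 * 3600 = 266.42 g/kWh


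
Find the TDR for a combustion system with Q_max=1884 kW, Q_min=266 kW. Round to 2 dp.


TDR = Q_max / Q_min
TDR = 1884 / 266 = 7.08


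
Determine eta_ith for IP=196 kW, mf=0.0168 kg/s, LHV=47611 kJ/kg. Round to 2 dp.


eta_ith = (IP / (mf * LHV)) * 100
Denominator = 0.0168 * 47611 = 799.8648 kW
eta_ith = (196 / 799.8648) * 100 = 24.50%


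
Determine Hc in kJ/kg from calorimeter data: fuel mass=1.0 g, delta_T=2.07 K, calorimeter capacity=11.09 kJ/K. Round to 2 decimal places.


Hc = C_cal * delta_T / m_fuel
Q_released = 11.09 * 2.07 = 22.9563 kJ
m_fuel = 1.0 g = 1.0/1000 kg = 0.001000 kg
Hc = 22.9563 / 0.001000 = 22956.30 kJ/kg


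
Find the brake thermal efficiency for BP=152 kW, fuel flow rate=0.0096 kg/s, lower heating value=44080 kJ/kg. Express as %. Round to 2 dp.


eta_BTE = (BP / (mf * LHV)) * 100
Denominator = 0.0096 * 44080 = 423.1680 kW
eta_BTE = (152 / 423.1680) * 100 = 35.92%


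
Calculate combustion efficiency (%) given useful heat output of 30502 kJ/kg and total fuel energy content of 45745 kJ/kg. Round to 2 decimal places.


Efficiency = (Q_useful / Q_fuel) * 100
Efficiency = (30502 / 45745) * 100
Efficiency = 0.6668 * 100 = 66.68%


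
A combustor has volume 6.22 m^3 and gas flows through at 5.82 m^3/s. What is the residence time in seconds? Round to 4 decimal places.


tau = V / Q_flow
tau = 6.22 / 5.82 = 1.0687 s


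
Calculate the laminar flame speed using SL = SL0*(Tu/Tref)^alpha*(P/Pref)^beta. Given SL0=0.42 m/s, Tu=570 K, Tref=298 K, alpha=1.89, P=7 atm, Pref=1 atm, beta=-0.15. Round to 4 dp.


SL = SL0 * (Tu/Tref)^alpha * (P/Pref)^beta
T ratio = 570/298 = 1.91275168
(T ratio)^alpha = 1.91275168^1.89 = 3.406707
(P/Pref)^beta = 7^(-0.15) = 0.746853
SL = 0.42 * 3.406707 * 0.746853 = 1.0686 m/s


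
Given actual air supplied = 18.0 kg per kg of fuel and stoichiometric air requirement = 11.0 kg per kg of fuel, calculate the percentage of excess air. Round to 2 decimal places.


Excess air = actual - stoichiometric = 18.0 - 11.0 = 7.00 kg/kg fuel
Excess air % = (excess / stoich) * 100 = (7.00 / 11.0) * 100 = 63.64%


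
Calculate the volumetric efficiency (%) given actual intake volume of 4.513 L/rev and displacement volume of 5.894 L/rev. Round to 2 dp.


eta_v = (V_actual / V_disp) * 100
Ratio = 4.513 / 5.894 = 0.7657
eta_v = 0.7657 * 100 = 76.57%


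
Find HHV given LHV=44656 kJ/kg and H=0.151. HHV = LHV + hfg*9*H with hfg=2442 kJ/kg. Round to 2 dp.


HHV = LHV + hfg * 9 * H
Water addition = 2442 * 9 * 0.151 = 3318.678 kJ/kg
HHV = 44656 + 3318.678 = 47974.68 kJ/kg


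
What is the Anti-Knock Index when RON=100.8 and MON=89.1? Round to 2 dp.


AKI = (RON + MON) / 2
AKI = (100.8 + 89.1) / 2
AKI = 189.9 / 2 = 94.95


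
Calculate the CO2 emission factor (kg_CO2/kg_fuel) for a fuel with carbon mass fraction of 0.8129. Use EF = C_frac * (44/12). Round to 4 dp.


EF = C_frac * (M_CO2 / M_C)
EF = 0.8129 * (44/12)
EF = 0.8129 * 3.666667 = 2.9806 kg_CO2/kg_fuel


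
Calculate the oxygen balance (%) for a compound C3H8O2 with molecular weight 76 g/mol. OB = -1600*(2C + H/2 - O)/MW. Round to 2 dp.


OB = -1600 * (2C + H/2 - O) / MW
Inner = 2*3 + 8/2 - 2 = 8.00
OB = -1600 * 8.00 / 76 = -168.42%


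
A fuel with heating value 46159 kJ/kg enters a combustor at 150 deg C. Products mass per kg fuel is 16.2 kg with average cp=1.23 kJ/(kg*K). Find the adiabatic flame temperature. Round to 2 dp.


T_ad = T_in + Hc / (m_p * cp)
Denominator = 16.2 * 1.23 = 19.9260
Temperature rise = 46159 / 19.9260 = 2316.52 K
T_ad = 150 + 2316.52 = 2466.52 deg C


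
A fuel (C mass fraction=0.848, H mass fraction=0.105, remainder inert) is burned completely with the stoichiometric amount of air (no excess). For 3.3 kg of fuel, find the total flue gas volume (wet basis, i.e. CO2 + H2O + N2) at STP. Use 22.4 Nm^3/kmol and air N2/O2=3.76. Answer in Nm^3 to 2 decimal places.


Per kg fuel: CO2 = (C/12 kmol)*22.4 = (0.848/12)*22.4 = 1.58293 Nm^3
Per kg fuel: H2O = (H/2 kmol)*22.4 = (0.105/2)*22.4 = 1.17600 Nm^3
O2 needed per kg fuel = C/12 + H/4 = 0.848/12 + 0.105/4 = 0.09691667 kmol
Per kg fuel: N2 = O2*3.76*22.4 = 0.09691667*3.76*22.4 = 8.16271 Nm^3
Total per kg = 1.58293 + 1.17600 + 8.16271 = 10.92164 Nm^3
Total = 10.92164 * 3.3 = 36.04 Nm^3


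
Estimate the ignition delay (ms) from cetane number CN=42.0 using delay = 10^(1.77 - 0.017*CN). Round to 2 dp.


delay = 10^(1.77 - 0.017*CN)
Exponent = 1.77 - 0.017*42.0 = 1.0560
delay = 10^1.0560 = 11.38 ms


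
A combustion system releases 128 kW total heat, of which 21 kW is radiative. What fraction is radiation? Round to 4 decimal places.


f_rad = Q_rad / Q_total
f_rad = 21 / 128 = 0.1641


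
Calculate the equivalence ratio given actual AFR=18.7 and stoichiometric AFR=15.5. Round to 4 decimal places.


phi = AFR_stoich / AFR_actual
phi = 15.5 / 18.7 = 0.8289


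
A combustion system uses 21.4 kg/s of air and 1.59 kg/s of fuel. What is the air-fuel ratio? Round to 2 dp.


AFR = m_air / m_fuel
AFR = 21.4 / 1.59 = 13.46


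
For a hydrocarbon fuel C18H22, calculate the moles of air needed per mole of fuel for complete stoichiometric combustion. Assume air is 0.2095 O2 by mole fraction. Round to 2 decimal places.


Balanced combustion: C18H22 + 23.5 O2 -> 18 CO2 + 11 H2O
O2 needed = C + H/4 = 18 + 22/4 = 23.50 moles
Air moles = O2 / 0.2095 = 23.50 / 0.2095 = 112.17 moles air


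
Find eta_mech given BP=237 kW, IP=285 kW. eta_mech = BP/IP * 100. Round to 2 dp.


eta_mech = (BP / IP) * 100
Ratio = 237 / 285 = 0.8316
eta_mech = 0.8316 * 100 = 83.16%
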